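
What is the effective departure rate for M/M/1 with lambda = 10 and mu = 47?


For a stable queue (lambda < mu), throughput = lambda = 10 per hour

10 per hour


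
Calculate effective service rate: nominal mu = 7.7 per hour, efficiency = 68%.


Effective rate = mu * efficiency = 7.7 * 0.68 = 5.24 per hour

5.24 per hour


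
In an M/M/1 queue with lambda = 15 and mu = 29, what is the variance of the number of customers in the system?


rho = 15/29; Var(N) = rho/(1-rho)^2 = 2.22

2.22


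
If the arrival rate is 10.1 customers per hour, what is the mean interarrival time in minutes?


Mean interarrival time = 60/lambda = 60/10.1 = 5.94 minutes

5.94 minutes


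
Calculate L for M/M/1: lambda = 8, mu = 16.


rho = 8/16; L = rho/(1-rho) = 1.0

1.0


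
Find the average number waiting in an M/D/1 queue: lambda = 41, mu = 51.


M/D/1: Lq = rho^2 / (2*(1-rho)) where rho = 41/51; Lq = 1.65

1.65


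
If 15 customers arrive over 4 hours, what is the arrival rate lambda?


lambda = total arrivals / time = 15 / 4 = 3.75 per hour

3.75 per hour


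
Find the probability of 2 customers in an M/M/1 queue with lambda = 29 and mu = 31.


rho = 29/31; P(n) = (1-rho)*rho^n = (1-29/31)*(29/31)^2 = 0.0565

0.0565


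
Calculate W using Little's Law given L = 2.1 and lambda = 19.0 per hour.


W = L / lambda = 2.1 / 19.0 = 0.1105 hours

0.1105 hours


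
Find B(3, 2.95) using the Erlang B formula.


B(N,A) = (A^N/N!) / sum(A^k/k!, k=0..N) with N=3, A=2.95 = 0.3401

0.3401


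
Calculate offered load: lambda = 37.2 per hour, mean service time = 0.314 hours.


Offered load a = lambda * E[S] = 37.2 * 0.314 = 11.68 Erlangs

11.68 Erlangs


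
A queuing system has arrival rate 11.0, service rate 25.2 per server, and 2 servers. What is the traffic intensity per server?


rho = lambda / (c * mu) = 11.0 / (2 * 25.2) = 0.2183

0.2183


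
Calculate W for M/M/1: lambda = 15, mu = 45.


W = 1/(mu - lambda) = 1/(45 - 15) = 0.0333 hours

0.0333 hours


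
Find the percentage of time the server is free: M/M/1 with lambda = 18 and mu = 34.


Idle fraction = (1 - rho) * 100 = (1 - 18/34) * 100 = 47.1%

47.1%


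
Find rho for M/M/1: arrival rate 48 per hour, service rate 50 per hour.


rho = lambda/mu = 48/50 = 0.96

0.96


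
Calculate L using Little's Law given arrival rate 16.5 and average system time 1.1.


L = lambda * W = 16.5 * 1.1 = 18.15

18.15


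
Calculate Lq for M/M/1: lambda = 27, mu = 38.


rho = 27/38; Lq = rho^2/(1-rho) = 1.74

1.74


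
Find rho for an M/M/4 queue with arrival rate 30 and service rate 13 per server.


rho = lambda/(c*mu) = 30/(4*13) = 0.5769

0.5769


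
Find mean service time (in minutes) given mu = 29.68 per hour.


Mean service time = 60/mu = 60/29.68 = 2.02 minutes

2.02 minutes


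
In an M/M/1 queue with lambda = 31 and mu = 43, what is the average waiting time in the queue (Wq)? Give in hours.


rho = 31/43; Wq = rho/(mu - lambda) = 0.0601 hours

0.0601 hours


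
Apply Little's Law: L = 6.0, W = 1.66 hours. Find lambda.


lambda = L / W = 6.0 / 1.66 = 3.61 per hour

3.61 per hour


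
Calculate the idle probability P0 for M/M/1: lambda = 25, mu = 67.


P0 = 1 - rho = 1 - 25/67 = 0.6269

0.6269


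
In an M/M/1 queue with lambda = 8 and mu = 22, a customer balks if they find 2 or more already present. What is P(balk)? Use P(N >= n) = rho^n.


P(N >= 2) = rho^2 = (8/22)^2 = 0.1322

0.1322


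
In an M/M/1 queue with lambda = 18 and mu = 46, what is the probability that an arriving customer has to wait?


P(wait) = rho = lambda/mu = 18/46 = 0.3913

0.3913


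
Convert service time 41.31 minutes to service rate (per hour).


mu = 60 / avg_service_time = 60 / 41.31 = 1.45 per hour

1.45 per hour


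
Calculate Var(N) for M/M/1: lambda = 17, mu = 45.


rho = 17/45; Var(N) = rho/(1-rho)^2 = 0.98

0.98


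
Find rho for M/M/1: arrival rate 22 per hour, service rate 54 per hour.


rho = lambda/mu = 22/54 = 0.4074

0.4074


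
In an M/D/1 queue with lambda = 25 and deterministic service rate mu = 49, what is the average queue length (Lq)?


M/D/1: Lq = rho^2 / (2*(1-rho)) where rho = 25/49; Lq = 0.27

0.27


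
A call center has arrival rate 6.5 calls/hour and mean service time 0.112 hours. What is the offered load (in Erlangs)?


Offered load a = lambda * E[S] = 6.5 * 0.112 = 0.73 Erlangs

0.73 Erlangs


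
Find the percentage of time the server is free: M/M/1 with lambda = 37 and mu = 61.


Idle fraction = (1 - rho) * 100 = (1 - 37/61) * 100 = 39.3%

39.3%


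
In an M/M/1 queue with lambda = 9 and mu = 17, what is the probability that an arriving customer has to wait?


P(wait) = rho = lambda/mu = 9/17 = 0.5294

0.5294


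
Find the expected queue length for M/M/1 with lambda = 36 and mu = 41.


rho = 36/41; Lq = rho^2/(1-rho) = 6.32

6.32


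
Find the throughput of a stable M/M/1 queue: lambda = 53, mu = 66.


For a stable queue (lambda < mu), throughput = lambda = 53 per hour

53 per hour


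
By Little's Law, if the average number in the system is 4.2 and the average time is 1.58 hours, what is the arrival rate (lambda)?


lambda = L / W = 4.2 / 1.58 = 2.66 per hour

2.66 per hour


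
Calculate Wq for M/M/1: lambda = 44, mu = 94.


rho = 44/94; Wq = rho/(mu - lambda) = 0.0094 hours

0.0094 hours


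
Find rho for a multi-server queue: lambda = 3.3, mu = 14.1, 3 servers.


rho = lambda / (c * mu) = 3.3 / (3 * 14.1) = 0.078

0.078


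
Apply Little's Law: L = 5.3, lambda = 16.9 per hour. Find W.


W = L / lambda = 5.3 / 16.9 = 0.3136 hours

0.3136 hours


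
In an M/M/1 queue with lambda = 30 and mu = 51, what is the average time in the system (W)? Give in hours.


W = 1/(mu - lambda) = 1/(51 - 30) = 0.0476 hours

0.0476 hours


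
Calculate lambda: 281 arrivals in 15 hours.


lambda = total arrivals / time = 281 / 15 = 18.73 per hour

18.73 per hour


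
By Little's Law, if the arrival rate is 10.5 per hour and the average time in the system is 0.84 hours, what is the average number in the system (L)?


L = lambda * W = 10.5 * 0.84 = 8.82

8.82


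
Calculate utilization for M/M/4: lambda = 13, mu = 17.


rho = lambda/(c*mu) = 13/(4*17) = 0.1912

0.1912


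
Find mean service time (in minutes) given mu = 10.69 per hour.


Mean service time = 60/mu = 60/10.69 = 5.61 minutes

5.61 minutes


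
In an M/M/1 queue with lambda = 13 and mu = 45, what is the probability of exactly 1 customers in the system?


rho = 13/45; P(n) = (1-rho)*rho^n = (1-13/45)*(13/45)^1 = 0.2054

0.2054


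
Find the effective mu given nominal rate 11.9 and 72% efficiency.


Effective rate = mu * efficiency = 11.9 * 0.72 = 8.57 per hour

8.57 per hour


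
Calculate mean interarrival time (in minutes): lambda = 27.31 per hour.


Mean interarrival time = 60/lambda = 60/27.31 = 2.2 minutes

2.2 minutes


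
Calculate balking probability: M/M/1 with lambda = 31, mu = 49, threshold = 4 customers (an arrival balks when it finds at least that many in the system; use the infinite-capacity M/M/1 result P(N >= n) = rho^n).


P(N >= 4) = rho^4 = (31/49)^4 = 0.1602

0.1602


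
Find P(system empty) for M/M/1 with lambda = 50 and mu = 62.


P0 = 1 - rho = 1 - 50/62 = 0.1935

0.1935


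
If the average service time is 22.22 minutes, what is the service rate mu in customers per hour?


mu = 60 / avg_service_time = 60 / 22.22 = 2.7 per hour

2.7 per hour


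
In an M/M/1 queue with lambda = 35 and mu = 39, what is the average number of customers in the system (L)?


rho = 35/39; L = rho/(1-rho) = 8.75

8.75


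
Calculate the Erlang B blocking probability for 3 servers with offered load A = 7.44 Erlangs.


B(N,A) = (A^N/N!) / sum(A^k/k!, k=0..N) with N=3, A=7.44 = 0.6552

0.6552


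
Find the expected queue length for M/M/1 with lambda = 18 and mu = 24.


rho = 18/24; Lq = rho^2/(1-rho) = 2.25

2.25


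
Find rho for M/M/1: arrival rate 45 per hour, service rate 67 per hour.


rho = lambda/mu = 45/67 = 0.6716

0.6716


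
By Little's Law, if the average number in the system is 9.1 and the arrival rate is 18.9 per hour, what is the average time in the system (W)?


W = L / lambda = 9.1 / 18.9 = 0.4815 hours

0.4815 hours


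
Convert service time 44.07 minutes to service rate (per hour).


mu = 60 / avg_service_time = 60 / 44.07 = 1.36 per hour

1.36 per hour


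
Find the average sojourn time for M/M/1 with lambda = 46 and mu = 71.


W = 1/(mu - lambda) = 1/(71 - 46) = 0.04 hours

0.04 hours


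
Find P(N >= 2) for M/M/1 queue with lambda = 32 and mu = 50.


P(N >= 2) = rho^2 = (32/50)^2 = 0.4096

0.4096


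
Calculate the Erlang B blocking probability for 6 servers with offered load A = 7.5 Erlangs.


B(N,A) = (A^N/N!) / sum(A^k/k!, k=0..N) with N=6, A=7.5 = 0.3615

0.3615


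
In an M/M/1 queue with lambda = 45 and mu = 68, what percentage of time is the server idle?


Idle fraction = (1 - rho) * 100 = (1 - 45/68) * 100 = 33.8%

33.8%


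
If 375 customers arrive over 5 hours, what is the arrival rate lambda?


lambda = total arrivals / time = 375 / 5 = 75.0 per hour

75.0 per hour


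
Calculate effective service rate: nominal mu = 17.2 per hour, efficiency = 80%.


Effective rate = mu * efficiency = 17.2 * 0.8 = 13.76 per hour

13.76 per hour


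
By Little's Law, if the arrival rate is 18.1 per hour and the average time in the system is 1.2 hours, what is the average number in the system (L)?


L = lambda * W = 18.1 * 1.2 = 21.72

21.72


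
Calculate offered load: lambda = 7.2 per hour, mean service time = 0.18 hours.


Offered load a = lambda * E[S] = 7.2 * 0.18 = 1.3 Erlangs

1.3 Erlangs


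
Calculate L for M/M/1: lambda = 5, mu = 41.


rho = 5/41; L = rho/(1-rho) = 0.14

0.14


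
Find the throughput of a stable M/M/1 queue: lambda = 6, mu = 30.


For a stable queue (lambda < mu), throughput = lambda = 6 per hour

6 per hour


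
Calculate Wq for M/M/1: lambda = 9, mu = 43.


rho = 9/43; Wq = rho/(mu - lambda) = 0.0062 hours

0.0062 hours


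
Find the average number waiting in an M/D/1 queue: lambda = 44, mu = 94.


M/D/1: Lq = rho^2 / (2*(1-rho)) where rho = 44/94; Lq = 0.21

0.21


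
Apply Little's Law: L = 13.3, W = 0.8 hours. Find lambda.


lambda = L / W = 13.3 / 0.8 = 16.63 per hour

16.63 per hour


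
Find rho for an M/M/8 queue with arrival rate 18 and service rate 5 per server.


rho = lambda/(c*mu) = 18/(8*5) = 0.45

0.45


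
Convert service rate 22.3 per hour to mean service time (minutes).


Mean service time = 60/mu = 60/22.3 = 2.69 minutes

2.69 minutes


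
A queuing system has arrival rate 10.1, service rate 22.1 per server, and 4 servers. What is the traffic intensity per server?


rho = lambda / (c * mu) = 10.1 / (4 * 22.1) = 0.1143

0.1143


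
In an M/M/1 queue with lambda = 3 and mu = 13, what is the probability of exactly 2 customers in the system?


rho = 3/13; P(n) = (1-rho)*rho^n = (1-3/13)*(3/13)^2 = 0.041

0.041


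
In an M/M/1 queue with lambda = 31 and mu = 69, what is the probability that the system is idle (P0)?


P0 = 1 - rho = 1 - 31/69 = 0.5507

0.5507


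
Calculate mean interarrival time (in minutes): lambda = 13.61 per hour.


Mean interarrival time = 60/lambda = 60/13.61 = 4.41 minutes

4.41 minutes


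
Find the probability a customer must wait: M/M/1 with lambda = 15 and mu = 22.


P(wait) = rho = lambda/mu = 15/22 = 0.6818

0.6818


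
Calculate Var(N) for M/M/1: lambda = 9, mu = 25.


rho = 9/25; Var(N) = rho/(1-rho)^2 = 0.88

0.88


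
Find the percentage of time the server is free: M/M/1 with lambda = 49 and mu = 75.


Idle fraction = (1 - rho) * 100 = (1 - 49/75) * 100 = 34.7%

34.7%


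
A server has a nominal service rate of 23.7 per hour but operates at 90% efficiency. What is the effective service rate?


Effective rate = mu * efficiency = 23.7 * 0.9 = 21.33 per hour

21.33 per hour


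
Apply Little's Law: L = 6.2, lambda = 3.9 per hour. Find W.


W = L / lambda = 6.2 / 3.9 = 1.5897 hours

1.5897 hours


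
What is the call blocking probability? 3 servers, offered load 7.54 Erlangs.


B(N,A) = (A^N/N!) / sum(A^k/k!, k=0..N) with N=3, A=7.54 = 0.659

0.659


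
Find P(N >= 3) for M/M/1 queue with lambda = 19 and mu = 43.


P(N >= 3) = rho^3 = (19/43)^3 = 0.0863

0.0863


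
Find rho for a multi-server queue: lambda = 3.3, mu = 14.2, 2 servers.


rho = lambda / (c * mu) = 3.3 / (2 * 14.2) = 0.1162

0.1162


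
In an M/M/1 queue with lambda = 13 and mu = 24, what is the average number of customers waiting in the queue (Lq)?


rho = 13/24; Lq = rho^2/(1-rho) = 0.64

0.64


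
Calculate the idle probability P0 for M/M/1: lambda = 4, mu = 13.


P0 = 1 - rho = 1 - 4/13 = 0.6923

0.6923


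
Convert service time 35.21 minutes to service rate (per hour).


mu = 60 / avg_service_time = 60 / 35.21 = 1.7 per hour

1.7 per hour


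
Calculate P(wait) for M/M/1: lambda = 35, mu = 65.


P(wait) = rho = lambda/mu = 35/65 = 0.5385

0.5385


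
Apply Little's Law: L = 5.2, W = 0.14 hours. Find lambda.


lambda = L / W = 5.2 / 0.14 = 37.14 per hour

37.14 per hour


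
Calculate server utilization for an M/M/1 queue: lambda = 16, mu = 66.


rho = lambda/mu = 16/66 = 0.2424

0.2424


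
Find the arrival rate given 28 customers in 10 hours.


lambda = total arrivals / time = 28 / 10 = 2.8 per hour

2.8 per hour


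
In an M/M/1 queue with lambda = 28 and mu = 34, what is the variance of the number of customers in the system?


rho = 28/34; Var(N) = rho/(1-rho)^2 = 26.44

26.44


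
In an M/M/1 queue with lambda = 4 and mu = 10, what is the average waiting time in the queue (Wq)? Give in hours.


rho = 4/10; Wq = rho/(mu - lambda) = 0.0667 hours

0.0667 hours


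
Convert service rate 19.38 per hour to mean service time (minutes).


Mean service time = 60/mu = 60/19.38 = 3.1 minutes

3.1 minutes


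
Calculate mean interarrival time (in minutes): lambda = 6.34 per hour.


Mean interarrival time = 60/lambda = 60/6.34 = 9.46 minutes

9.46 minutes


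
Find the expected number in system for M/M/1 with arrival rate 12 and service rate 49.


rho = 12/49; L = rho/(1-rho) = 0.32

0.32


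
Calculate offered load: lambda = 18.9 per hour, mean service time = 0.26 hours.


Offered load a = lambda * E[S] = 18.9 * 0.26 = 4.91 Erlangs

4.91 Erlangs


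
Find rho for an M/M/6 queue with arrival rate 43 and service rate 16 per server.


rho = lambda/(c*mu) = 43/(6*16) = 0.4479

0.4479


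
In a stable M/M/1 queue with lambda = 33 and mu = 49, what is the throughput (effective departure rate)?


For a stable queue (lambda < mu), throughput = lambda = 33 per hour

33 per hour


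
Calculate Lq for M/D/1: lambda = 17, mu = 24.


M/D/1: Lq = rho^2 / (2*(1-rho)) where rho = 17/24; Lq = 0.86

0.86


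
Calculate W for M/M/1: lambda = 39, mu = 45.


W = 1/(mu - lambda) = 1/(45 - 39) = 0.1667 hours

0.1667 hours


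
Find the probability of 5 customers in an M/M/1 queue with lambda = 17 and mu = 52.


rho = 17/52; P(n) = (1-rho)*rho^n = (1-17/52)*(17/52)^5 = 0.0025

0.0025


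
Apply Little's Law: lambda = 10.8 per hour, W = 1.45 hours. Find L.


L = lambda * W = 10.8 * 1.45 = 15.66

15.66


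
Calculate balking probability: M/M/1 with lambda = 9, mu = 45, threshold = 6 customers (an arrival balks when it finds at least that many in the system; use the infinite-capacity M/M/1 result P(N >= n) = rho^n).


P(N >= 6) = rho^6 = (9/45)^6 = 0.0001

0.0001


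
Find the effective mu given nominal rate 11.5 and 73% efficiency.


Effective rate = mu * efficiency = 11.5 * 0.73 = 8.4 per hour

8.4 per hour


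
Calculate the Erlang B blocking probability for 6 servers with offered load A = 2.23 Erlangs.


B(N,A) = (A^N/N!) / sum(A^k/k!, k=0..N) with N=6, A=2.23 = 0.0185

0.0185


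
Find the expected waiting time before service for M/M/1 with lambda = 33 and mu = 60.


rho = 33/60; Wq = rho/(mu - lambda) = 0.0204 hours

0.0204 hours


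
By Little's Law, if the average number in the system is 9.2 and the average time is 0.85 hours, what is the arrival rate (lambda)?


lambda = L / W = 9.2 / 0.85 = 10.82 per hour

10.82 per hour


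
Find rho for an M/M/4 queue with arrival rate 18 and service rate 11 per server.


rho = lambda/(c*mu) = 18/(4*11) = 0.4091

0.4091


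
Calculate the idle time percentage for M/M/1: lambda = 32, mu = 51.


Idle fraction = (1 - rho) * 100 = (1 - 32/51) * 100 = 37.3%

37.3%


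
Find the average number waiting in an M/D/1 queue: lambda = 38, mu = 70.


M/D/1: Lq = rho^2 / (2*(1-rho)) where rho = 38/70; Lq = 0.32

0.32


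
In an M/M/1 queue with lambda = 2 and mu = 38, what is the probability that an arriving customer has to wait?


P(wait) = rho = lambda/mu = 2/38 = 0.0526

0.0526


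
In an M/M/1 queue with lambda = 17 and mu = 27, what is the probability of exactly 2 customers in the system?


rho = 17/27; P(n) = (1-rho)*rho^n = (1-17/27)*(17/27)^2 = 0.1468

0.1468


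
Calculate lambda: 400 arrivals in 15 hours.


lambda = total arrivals / time = 400 / 15 = 26.67 per hour

26.67 per hour


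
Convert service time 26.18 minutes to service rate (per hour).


mu = 60 / avg_service_time = 60 / 26.18 = 2.29 per hour

2.29 per hour


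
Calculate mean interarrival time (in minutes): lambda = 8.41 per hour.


Mean interarrival time = 60/lambda = 60/8.41 = 7.13 minutes

7.13 minutes


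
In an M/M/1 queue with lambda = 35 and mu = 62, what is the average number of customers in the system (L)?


rho = 35/62; L = rho/(1-rho) = 1.3

1.3


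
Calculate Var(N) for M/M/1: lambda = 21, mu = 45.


rho = 21/45; Var(N) = rho/(1-rho)^2 = 1.64

1.64


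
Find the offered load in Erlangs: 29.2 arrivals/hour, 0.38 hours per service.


Offered load a = lambda * E[S] = 29.2 * 0.38 = 11.1 Erlangs

11.1 Erlangs


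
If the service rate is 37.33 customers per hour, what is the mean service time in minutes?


Mean service time = 60/mu = 60/37.33 = 1.61 minutes

1.61 minutes


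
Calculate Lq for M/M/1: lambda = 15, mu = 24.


rho = 15/24; Lq = rho^2/(1-rho) = 1.04

1.04


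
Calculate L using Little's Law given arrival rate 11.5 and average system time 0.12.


L = lambda * W = 11.5 * 0.12 = 1.38

1.38


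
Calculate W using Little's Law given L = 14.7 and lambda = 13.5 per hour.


W = L / lambda = 14.7 / 13.5 = 1.0889 hours

1.0889 hours


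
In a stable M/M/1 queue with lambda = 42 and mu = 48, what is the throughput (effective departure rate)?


For a stable queue (lambda < mu), throughput = lambda = 42 per hour

42 per hour


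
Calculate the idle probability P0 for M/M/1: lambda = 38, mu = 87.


P0 = 1 - rho = 1 - 38/87 = 0.5632

0.5632


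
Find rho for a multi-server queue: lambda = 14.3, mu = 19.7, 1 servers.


rho = lambda / (c * mu) = 14.3 / (1 * 19.7) = 0.7259

0.7259


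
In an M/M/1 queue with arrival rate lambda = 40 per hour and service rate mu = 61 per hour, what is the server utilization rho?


rho = lambda/mu = 40/61 = 0.6557

0.6557


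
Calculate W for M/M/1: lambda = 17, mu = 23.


W = 1/(mu - lambda) = 1/(23 - 17) = 0.1667 hours

0.1667 hours


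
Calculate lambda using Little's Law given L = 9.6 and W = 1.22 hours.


lambda = L / W = 9.6 / 1.22 = 7.87 per hour

7.87 per hour


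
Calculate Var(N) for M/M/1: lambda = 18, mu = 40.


rho = 18/40; Var(N) = rho/(1-rho)^2 = 1.49

1.49


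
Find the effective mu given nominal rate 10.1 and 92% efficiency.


Effective rate = mu * efficiency = 10.1 * 0.92 = 9.29 per hour

9.29 per hour


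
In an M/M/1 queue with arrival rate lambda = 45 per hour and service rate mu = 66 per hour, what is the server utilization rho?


rho = lambda/mu = 45/66 = 0.6818

0.6818


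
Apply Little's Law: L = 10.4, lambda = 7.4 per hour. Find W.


W = L / lambda = 10.4 / 7.4 = 1.4054 hours

1.4054 hours


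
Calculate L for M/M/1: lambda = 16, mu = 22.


rho = 16/22; L = rho/(1-rho) = 2.67

2.67


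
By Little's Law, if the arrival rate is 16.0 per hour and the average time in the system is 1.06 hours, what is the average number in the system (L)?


L = lambda * W = 16.0 * 1.06 = 16.96

16.96


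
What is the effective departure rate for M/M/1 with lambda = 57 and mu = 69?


For a stable queue (lambda < mu), throughput = lambda = 57 per hour

57 per hour


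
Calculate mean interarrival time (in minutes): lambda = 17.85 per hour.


Mean interarrival time = 60/lambda = 60/17.85 = 3.36 minutes

3.36 minutes


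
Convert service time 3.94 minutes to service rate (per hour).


mu = 60 / avg_service_time = 60 / 3.94 = 15.23 per hour

15.23 per hour


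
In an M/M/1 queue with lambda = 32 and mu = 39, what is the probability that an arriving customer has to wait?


P(wait) = rho = lambda/mu = 32/39 = 0.8205

0.8205


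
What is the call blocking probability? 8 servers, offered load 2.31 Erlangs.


B(N,A) = (A^N/N!) / sum(A^k/k!, k=0..N) with N=8, A=2.31 = 0.002

0.002


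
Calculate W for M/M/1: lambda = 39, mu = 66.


W = 1/(mu - lambda) = 1/(66 - 39) = 0.037 hours

0.037 hours


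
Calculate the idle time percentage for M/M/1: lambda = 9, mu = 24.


Idle fraction = (1 - rho) * 100 = (1 - 9/24) * 100 = 62.5%

62.5%


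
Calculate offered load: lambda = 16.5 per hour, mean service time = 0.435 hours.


Offered load a = lambda * E[S] = 16.5 * 0.435 = 7.18 Erlangs

7.18 Erlangs


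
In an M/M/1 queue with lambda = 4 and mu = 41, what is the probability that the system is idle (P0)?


P0 = 1 - rho = 1 - 4/41 = 0.9024

0.9024


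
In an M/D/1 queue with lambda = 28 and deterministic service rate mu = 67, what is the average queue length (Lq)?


M/D/1: Lq = rho^2 / (2*(1-rho)) where rho = 28/67; Lq = 0.15

0.15


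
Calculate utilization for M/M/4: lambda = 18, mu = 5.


rho = lambda/(c*mu) = 18/(4*5) = 0.9

0.9


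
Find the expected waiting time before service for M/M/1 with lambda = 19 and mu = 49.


rho = 19/49; Wq = rho/(mu - lambda) = 0.0129 hours

0.0129 hours


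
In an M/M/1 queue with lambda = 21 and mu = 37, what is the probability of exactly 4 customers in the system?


rho = 21/37; P(n) = (1-rho)*rho^n = (1-21/37)*(21/37)^4 = 0.0449

0.0449


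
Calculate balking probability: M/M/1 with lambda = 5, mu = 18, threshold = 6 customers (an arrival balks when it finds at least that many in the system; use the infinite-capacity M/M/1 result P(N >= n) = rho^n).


P(N >= 6) = rho^6 = (5/18)^6 = 0.0005

0.0005


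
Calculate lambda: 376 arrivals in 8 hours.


lambda = total arrivals / time = 376 / 8 = 47.0 per hour

47.0 per hour


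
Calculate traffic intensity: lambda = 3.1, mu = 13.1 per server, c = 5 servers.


rho = lambda / (c * mu) = 3.1 / (5 * 13.1) = 0.0473

0.0473


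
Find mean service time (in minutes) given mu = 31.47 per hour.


Mean service time = 60/mu = 60/31.47 = 1.91 minutes

1.91 minutes


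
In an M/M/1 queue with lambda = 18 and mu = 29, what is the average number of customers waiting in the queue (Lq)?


rho = 18/29; Lq = rho^2/(1-rho) = 1.02

1.02


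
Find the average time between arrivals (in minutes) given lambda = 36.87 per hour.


Mean interarrival time = 60/lambda = 60/36.87 = 1.63 minutes

1.63 minutes


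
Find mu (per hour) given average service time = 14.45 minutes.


mu = 60 / avg_service_time = 60 / 14.45 = 4.15 per hour

4.15 per hour


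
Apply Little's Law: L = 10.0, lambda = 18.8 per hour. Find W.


W = L / lambda = 10.0 / 18.8 = 0.5319 hours

0.5319 hours


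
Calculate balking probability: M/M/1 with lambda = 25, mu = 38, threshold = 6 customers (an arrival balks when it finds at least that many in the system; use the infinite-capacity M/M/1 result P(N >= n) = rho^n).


P(N >= 6) = rho^6 = (25/38)^6 = 0.0811

0.0811


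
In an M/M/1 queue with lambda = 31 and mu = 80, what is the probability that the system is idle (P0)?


P0 = 1 - rho = 1 - 31/80 = 0.6125

0.6125


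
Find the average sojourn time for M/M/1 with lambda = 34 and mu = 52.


W = 1/(mu - lambda) = 1/(52 - 34) = 0.0556 hours

0.0556 hours


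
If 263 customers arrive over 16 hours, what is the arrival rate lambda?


lambda = total arrivals / time = 263 / 16 = 16.44 per hour

16.44 per hour


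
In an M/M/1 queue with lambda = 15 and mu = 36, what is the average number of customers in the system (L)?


rho = 15/36; L = rho/(1-rho) = 0.71

0.71


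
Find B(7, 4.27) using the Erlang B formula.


B(N,A) = (A^N/N!) / sum(A^k/k!, k=0..N) with N=7, A=4.27 = 0.0771

0.0771


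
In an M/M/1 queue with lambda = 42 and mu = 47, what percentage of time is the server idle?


Idle fraction = (1 - rho) * 100 = (1 - 42/47) * 100 = 10.6%

10.6%


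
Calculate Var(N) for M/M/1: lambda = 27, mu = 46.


rho = 27/46; Var(N) = rho/(1-rho)^2 = 3.44

3.44


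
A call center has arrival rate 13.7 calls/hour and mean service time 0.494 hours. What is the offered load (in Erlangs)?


Offered load a = lambda * E[S] = 13.7 * 0.494 = 6.77 Erlangs

6.77 Erlangs


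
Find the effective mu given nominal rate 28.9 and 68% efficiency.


Effective rate = mu * efficiency = 28.9 * 0.68 = 19.65 per hour

19.65 per hour


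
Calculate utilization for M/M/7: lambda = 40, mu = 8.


rho = lambda/(c*mu) = 40/(7*8) = 0.7143

0.7143


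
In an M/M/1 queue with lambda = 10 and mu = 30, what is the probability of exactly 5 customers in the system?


rho = 10/30; P(n) = (1-rho)*rho^n = (1-10/30)*(10/30)^5 = 0.0027

0.0027


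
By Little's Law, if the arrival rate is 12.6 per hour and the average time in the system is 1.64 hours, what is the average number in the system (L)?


L = lambda * W = 12.6 * 1.64 = 20.66

20.66


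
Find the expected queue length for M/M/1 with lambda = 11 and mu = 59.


rho = 11/59; Lq = rho^2/(1-rho) = 0.04

0.04


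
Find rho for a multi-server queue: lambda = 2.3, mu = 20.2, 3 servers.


rho = lambda / (c * mu) = 2.3 / (3 * 20.2) = 0.038

0.038


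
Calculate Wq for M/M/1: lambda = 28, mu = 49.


rho = 28/49; Wq = rho/(mu - lambda) = 0.0272 hours

0.0272 hours


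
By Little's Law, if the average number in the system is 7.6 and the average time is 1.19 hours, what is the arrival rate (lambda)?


lambda = L / W = 7.6 / 1.19 = 6.39 per hour

6.39 per hour


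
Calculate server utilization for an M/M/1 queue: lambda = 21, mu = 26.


rho = lambda/mu = 21/26 = 0.8077

0.8077


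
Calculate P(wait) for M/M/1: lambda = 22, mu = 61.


P(wait) = rho = lambda/mu = 22/61 = 0.3607

0.3607


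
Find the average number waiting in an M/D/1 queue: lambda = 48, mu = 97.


M/D/1: Lq = rho^2 / (2*(1-rho)) where rho = 48/97; Lq = 0.24

0.24


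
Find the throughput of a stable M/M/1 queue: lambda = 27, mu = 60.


For a stable queue (lambda < mu), throughput = lambda = 27 per hour

27 per hour


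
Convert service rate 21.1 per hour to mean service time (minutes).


Mean service time = 60/mu = 60/21.1 = 2.84 minutes

2.84 minutes


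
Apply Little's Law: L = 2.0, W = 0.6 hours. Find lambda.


lambda = L / W = 2.0 / 0.6 = 3.33 per hour

3.33 per hour


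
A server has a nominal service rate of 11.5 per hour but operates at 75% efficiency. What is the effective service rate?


Effective rate = mu * efficiency = 11.5 * 0.75 = 8.63 per hour

8.63 per hour


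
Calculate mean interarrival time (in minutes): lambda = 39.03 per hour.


Mean interarrival time = 60/lambda = 60/39.03 = 1.54 minutes

1.54 minutes


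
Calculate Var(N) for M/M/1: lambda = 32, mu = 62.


rho = 32/62; Var(N) = rho/(1-rho)^2 = 2.2

2.2


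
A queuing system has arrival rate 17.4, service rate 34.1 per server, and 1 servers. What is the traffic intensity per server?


rho = lambda / (c * mu) = 17.4 / (1 * 34.1) = 0.5103

0.5103


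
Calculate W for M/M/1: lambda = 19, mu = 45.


W = 1/(mu - lambda) = 1/(45 - 19) = 0.0385 hours

0.0385 hours


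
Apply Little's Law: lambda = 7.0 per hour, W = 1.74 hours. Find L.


L = lambda * W = 7.0 * 1.74 = 12.18

12.18


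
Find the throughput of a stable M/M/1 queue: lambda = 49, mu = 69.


For a stable queue (lambda < mu), throughput = lambda = 49 per hour

49 per hour


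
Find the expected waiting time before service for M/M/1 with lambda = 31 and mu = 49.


rho = 31/49; Wq = rho/(mu - lambda) = 0.0351 hours

0.0351 hours


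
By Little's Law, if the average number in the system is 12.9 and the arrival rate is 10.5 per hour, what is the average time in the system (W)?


W = L / lambda = 12.9 / 10.5 = 1.2286 hours

1.2286 hours


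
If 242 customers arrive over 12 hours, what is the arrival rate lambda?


lambda = total arrivals / time = 242 / 12 = 20.17 per hour

20.17 per hour


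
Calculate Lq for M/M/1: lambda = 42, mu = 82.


rho = 42/82; Lq = rho^2/(1-rho) = 0.54

0.54


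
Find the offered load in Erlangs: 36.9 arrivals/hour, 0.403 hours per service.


Offered load a = lambda * E[S] = 36.9 * 0.403 = 14.87 Erlangs

14.87 Erlangs


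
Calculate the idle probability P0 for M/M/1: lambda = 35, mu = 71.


P0 = 1 - rho = 1 - 35/71 = 0.507

0.507


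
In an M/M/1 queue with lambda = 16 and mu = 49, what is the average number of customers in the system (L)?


rho = 16/49; L = rho/(1-rho) = 0.48

0.48


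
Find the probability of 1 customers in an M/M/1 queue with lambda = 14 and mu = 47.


rho = 14/47; P(n) = (1-rho)*rho^n = (1-14/47)*(14/47)^1 = 0.2091

0.2091


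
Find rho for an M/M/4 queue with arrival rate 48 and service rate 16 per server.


rho = lambda/(c*mu) = 48/(4*16) = 0.75

0.75


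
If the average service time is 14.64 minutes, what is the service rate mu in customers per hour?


mu = 60 / avg_service_time = 60 / 14.64 = 4.1 per hour

4.1 per hour


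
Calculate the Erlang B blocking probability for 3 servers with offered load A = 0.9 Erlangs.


B(N,A) = (A^N/N!) / sum(A^k/k!, k=0..N) with N=3, A=0.9 = 0.0501

0.0501


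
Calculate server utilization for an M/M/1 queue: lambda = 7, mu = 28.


rho = lambda/mu = 7/28 = 0.25

0.25


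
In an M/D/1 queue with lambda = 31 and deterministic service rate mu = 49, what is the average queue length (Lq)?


M/D/1: Lq = rho^2 / (2*(1-rho)) where rho = 31/49; Lq = 0.54

0.54


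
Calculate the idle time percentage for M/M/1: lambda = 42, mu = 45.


Idle fraction = (1 - rho) * 100 = (1 - 42/45) * 100 = 6.7%

6.7%


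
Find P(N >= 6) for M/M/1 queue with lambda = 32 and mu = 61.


P(N >= 6) = rho^6 = (32/61)^6 = 0.0208

0.0208


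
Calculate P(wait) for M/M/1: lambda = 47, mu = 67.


P(wait) = rho = lambda/mu = 47/67 = 0.7015

0.7015


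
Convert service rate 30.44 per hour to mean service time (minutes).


Mean service time = 60/mu = 60/30.44 = 1.97 minutes

1.97 minutes


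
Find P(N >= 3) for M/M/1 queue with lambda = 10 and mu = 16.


P(N >= 3) = rho^3 = (10/16)^3 = 0.2441

0.2441


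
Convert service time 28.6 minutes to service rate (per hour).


mu = 60 / avg_service_time = 60 / 28.6 = 2.1 per hour

2.1 per hour


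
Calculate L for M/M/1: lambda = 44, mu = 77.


rho = 44/77; L = rho/(1-rho) = 1.33

1.33


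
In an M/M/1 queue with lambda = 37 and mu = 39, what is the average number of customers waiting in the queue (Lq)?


rho = 37/39; Lq = rho^2/(1-rho) = 17.55

17.55


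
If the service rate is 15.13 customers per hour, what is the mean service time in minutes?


Mean service time = 60/mu = 60/15.13 = 3.97 minutes

3.97 minutes


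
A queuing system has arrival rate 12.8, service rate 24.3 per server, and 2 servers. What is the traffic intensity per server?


rho = lambda / (c * mu) = 12.8 / (2 * 24.3) = 0.2634

0.2634


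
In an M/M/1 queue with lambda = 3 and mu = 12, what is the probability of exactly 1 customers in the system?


rho = 3/12; P(n) = (1-rho)*rho^n = (1-3/12)*(3/12)^1 = 0.1875

0.1875


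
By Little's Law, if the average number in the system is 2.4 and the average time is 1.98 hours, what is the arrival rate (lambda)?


lambda = L / W = 2.4 / 1.98 = 1.21 per hour

1.21 per hour


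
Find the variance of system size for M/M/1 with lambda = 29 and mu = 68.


rho = 29/68; Var(N) = rho/(1-rho)^2 = 1.3

1.3


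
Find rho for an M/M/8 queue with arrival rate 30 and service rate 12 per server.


rho = lambda/(c*mu) = 30/(8*12) = 0.3125

0.3125


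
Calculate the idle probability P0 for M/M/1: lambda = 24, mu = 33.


P0 = 1 - rho = 1 - 24/33 = 0.2727

0.2727


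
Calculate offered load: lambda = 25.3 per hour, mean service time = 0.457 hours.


Offered load a = lambda * E[S] = 25.3 * 0.457 = 11.56 Erlangs

11.56 Erlangs


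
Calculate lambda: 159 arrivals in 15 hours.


lambda = total arrivals / time = 159 / 15 = 10.6 per hour

10.6 per hour


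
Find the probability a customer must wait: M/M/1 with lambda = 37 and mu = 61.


P(wait) = rho = lambda/mu = 37/61 = 0.6066

0.6066


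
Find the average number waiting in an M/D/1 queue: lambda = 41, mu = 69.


M/D/1: Lq = rho^2 / (2*(1-rho)) where rho = 41/69; Lq = 0.44

0.44


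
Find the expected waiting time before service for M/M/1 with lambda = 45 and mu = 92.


rho = 45/92; Wq = rho/(mu - lambda) = 0.0104 hours

0.0104 hours


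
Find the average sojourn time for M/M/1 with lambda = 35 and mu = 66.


W = 1/(mu - lambda) = 1/(66 - 35) = 0.0323 hours

0.0323 hours


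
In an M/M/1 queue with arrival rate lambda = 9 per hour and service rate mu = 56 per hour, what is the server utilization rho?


rho = lambda/mu = 9/56 = 0.1607

0.1607


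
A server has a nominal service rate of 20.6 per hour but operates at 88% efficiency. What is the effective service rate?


Effective rate = mu * efficiency = 20.6 * 0.88 = 18.13 per hour

18.13 per hour


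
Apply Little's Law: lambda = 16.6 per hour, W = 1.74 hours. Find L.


L = lambda * W = 16.6 * 1.74 = 28.88

28.88


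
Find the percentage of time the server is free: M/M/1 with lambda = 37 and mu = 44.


Idle fraction = (1 - rho) * 100 = (1 - 37/44) * 100 = 15.9%

15.9%


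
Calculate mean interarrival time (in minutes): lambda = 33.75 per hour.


Mean interarrival time = 60/lambda = 60/33.75 = 1.78 minutes

1.78 minutes


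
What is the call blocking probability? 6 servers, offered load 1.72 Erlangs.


B(N,A) = (A^N/N!) / sum(A^k/k!, k=0..N) with N=6, A=1.72 = 0.0065

0.0065


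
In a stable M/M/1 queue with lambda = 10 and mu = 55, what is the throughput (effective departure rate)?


For a stable queue (lambda < mu), throughput = lambda = 10 per hour

10 per hour


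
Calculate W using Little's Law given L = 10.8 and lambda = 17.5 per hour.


W = L / lambda = 10.8 / 17.5 = 0.6171 hours

0.6171 hours


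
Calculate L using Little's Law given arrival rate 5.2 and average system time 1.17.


L = lambda * W = 5.2 * 1.17 = 6.08

6.08


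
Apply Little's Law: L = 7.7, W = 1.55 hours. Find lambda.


lambda = L / W = 7.7 / 1.55 = 4.97 per hour

4.97 per hour


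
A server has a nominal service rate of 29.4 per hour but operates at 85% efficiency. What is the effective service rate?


Effective rate = mu * efficiency = 29.4 * 0.85 = 24.99 per hour

24.99 per hour


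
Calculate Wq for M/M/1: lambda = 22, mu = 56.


rho = 22/56; Wq = rho/(mu - lambda) = 0.0116 hours

0.0116 hours


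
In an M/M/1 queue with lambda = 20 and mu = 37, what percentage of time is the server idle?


Idle fraction = (1 - rho) * 100 = (1 - 20/37) * 100 = 45.9%

45.9%


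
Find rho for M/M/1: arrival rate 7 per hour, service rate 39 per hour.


rho = lambda/mu = 7/39 = 0.1795

0.1795


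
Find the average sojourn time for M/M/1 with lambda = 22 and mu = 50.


W = 1/(mu - lambda) = 1/(50 - 22) = 0.0357 hours

0.0357 hours


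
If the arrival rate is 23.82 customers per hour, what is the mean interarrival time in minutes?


Mean interarrival time = 60/lambda = 60/23.82 = 2.52 minutes

2.52 minutes


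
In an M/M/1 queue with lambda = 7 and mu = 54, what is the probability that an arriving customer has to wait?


P(wait) = rho = lambda/mu = 7/54 = 0.1296

0.1296


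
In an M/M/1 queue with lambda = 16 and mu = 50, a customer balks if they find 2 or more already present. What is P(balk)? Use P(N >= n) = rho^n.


P(N >= 2) = rho^2 = (16/50)^2 = 0.1024

0.1024


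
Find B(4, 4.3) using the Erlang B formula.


B(N,A) = (A^N/N!) / sum(A^k/k!, k=0..N) with N=4, A=4.3 = 0.3388

0.3388


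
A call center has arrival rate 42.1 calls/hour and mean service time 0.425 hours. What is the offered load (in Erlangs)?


Offered load a = lambda * E[S] = 42.1 * 0.425 = 17.89 Erlangs

17.89 Erlangs


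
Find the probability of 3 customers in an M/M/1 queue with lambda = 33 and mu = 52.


rho = 33/52; P(n) = (1-rho)*rho^n = (1-33/52)*(33/52)^3 = 0.0934

0.0934


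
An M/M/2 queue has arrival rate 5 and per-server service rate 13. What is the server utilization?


rho = lambda/(c*mu) = 5/(2*13) = 0.1923

0.1923


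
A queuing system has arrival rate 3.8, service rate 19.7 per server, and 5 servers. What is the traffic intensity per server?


rho = lambda / (c * mu) = 3.8 / (5 * 19.7) = 0.0386

0.0386


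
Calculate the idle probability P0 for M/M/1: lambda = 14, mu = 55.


P0 = 1 - rho = 1 - 14/55 = 0.7455

0.7455


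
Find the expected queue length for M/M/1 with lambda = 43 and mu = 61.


rho = 43/61; Lq = rho^2/(1-rho) = 1.68

1.68


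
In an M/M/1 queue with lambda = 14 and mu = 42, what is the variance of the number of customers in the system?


rho = 14/42; Var(N) = rho/(1-rho)^2 = 0.75

0.75


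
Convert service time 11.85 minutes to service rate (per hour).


mu = 60 / avg_service_time = 60 / 11.85 = 5.06 per hour

5.06 per hour


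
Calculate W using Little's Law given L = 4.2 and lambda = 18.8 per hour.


W = L / lambda = 4.2 / 18.8 = 0.2234 hours

0.2234 hours


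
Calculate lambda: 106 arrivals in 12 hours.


lambda = total arrivals / time = 106 / 12 = 8.83 per hour

8.83 per hour


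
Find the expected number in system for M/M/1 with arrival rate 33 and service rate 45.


rho = 33/45; L = rho/(1-rho) = 2.75

2.75


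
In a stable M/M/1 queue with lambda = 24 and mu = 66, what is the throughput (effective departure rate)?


For a stable queue (lambda < mu), throughput = lambda = 24 per hour

24 per hour


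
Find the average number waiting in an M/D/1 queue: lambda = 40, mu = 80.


M/D/1: Lq = rho^2 / (2*(1-rho)) where rho = 40/80; Lq = 0.25

0.25


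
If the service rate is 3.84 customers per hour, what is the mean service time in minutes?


Mean service time = 60/mu = 60/3.84 = 15.63 minutes

15.63 minutes


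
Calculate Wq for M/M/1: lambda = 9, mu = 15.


rho = 9/15; Wq = rho/(mu - lambda) = 0.1 hours

0.1 hours
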